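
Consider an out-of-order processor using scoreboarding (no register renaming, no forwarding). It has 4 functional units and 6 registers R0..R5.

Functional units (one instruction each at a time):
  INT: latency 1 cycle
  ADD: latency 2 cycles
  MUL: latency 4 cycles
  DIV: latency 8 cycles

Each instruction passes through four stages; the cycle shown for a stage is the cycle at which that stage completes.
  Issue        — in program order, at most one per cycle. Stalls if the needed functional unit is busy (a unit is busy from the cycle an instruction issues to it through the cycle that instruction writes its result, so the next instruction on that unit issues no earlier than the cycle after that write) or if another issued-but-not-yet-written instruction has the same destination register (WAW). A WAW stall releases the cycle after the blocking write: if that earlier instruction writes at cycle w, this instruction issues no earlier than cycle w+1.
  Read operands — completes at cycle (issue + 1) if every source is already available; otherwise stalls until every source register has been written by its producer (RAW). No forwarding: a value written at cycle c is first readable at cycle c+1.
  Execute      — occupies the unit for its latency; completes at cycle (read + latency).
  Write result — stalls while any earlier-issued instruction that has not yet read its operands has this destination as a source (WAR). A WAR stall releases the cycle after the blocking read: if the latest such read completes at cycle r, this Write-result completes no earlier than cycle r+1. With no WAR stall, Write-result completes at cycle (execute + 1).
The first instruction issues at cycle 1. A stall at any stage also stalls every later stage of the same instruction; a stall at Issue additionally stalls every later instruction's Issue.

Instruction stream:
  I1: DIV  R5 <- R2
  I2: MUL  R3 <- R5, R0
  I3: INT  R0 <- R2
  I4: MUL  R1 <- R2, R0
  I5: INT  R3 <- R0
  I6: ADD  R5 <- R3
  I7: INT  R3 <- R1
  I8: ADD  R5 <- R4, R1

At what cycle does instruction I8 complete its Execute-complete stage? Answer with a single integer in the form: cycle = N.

c1: issue I1 (DIV)
c2: I1 read-ops · issue I2 (MUL)
c3: issue I3 (INT)
c4: I3 read-ops
c5: I3 finished on INT
c10: I1 finished on DIV
c11: I1→R5
c12: I2 read-ops
c13: I3→R0
c16: I2 finished on MUL
c17: I2→R3
c18: issue I4 (MUL)
c19: I4 read-ops · issue I5 (INT)
c20: I5 read-ops · issue I6 (ADD)
c21: I5 finished on INT
c22: I5→R3
c23: I4 finished on MUL · I6 read-ops · issue I7 (INT)
c24: I4→R1
c25: I6 finished on ADD · I7 read-ops
c26: I6→R5 · I7 finished on INT
c27: I7→R3 · issue I8 (ADD)
c28: I8 read-ops
c30: I8 finished on ADD
c31: I8→R5

cycle = 30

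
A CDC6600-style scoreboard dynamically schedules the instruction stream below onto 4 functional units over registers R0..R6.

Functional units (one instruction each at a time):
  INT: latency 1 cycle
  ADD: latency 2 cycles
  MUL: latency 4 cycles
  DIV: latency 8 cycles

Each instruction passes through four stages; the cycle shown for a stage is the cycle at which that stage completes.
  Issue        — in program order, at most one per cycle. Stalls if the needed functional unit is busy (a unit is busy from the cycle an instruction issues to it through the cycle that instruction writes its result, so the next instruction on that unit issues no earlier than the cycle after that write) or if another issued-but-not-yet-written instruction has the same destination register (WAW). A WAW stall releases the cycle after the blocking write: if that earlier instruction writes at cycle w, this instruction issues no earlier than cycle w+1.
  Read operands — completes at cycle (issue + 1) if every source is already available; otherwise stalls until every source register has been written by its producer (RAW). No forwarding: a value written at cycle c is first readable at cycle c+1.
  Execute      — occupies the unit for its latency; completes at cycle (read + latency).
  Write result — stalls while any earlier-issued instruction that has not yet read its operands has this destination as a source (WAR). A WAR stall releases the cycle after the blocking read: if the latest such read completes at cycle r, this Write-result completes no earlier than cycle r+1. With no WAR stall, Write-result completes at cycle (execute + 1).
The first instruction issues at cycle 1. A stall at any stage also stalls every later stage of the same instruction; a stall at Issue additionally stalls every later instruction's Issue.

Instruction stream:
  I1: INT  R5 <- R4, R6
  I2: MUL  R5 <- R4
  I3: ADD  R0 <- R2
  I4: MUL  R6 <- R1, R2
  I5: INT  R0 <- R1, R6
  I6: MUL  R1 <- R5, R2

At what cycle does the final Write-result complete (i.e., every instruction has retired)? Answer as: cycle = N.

I1 -> (1, 2, 3, 4)
I2 -> (5, 6, 10, 11)  // WAW R5: wait I1 write@4
I3 -> (6, 7, 9, 10)
I4 -> (12, 13, 17, 18)  // struct: MUL busy until I2 writes@11
I5 -> (13, 19, 20, 21)  // RAW R6: wait I4 write@18
I6 -> (19, 20, 24, 25)  // struct: MUL busy until I4 writes@18

cycle = 25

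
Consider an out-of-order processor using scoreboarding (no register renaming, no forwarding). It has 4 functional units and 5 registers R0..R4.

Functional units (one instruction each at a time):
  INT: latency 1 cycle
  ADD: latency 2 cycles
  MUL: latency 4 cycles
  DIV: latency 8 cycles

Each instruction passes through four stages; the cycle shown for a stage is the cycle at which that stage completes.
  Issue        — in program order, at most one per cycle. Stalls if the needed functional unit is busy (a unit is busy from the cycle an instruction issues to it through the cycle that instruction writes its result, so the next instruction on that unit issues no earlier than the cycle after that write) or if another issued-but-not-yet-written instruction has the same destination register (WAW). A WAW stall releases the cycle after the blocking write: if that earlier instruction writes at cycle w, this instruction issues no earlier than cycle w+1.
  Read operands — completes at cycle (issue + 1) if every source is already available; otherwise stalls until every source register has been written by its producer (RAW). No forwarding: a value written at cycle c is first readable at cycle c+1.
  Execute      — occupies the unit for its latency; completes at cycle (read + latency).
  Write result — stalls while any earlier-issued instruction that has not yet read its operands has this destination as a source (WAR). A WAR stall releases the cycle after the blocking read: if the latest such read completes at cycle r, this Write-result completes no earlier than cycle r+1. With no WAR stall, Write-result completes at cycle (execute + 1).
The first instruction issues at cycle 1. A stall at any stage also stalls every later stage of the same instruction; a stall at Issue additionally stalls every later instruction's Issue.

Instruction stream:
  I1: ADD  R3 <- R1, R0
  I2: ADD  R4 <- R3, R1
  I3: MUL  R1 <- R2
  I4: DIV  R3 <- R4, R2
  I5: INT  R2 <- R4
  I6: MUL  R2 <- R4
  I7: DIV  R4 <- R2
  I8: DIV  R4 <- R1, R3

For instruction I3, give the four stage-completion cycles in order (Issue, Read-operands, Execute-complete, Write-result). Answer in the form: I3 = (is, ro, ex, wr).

  I1 | 1 | 2 | 4 | 5
  I2 | 6 | 7 | 9 | 10   struct: ADD busy until I1 writes@5
  I3 | 7 | 8 | 12 | 13
  I4 | 8 | 11 | 19 | 20   RAW R4: wait I2 write@10
  I5 | 9 | 11 | 12 | 13   RAW R4: wait I2 write@10
  I6 | 14 | 15 | 19 | 20   WAW R2: wait I5 write@13
  I7 | 21 | 22 | 30 | 31   struct: DIV busy until I4 writes@20
  I8 | 32 | 33 | 41 | 42   struct: DIV busy until I7 writes@31

I3 = (7, 8, 12, 13)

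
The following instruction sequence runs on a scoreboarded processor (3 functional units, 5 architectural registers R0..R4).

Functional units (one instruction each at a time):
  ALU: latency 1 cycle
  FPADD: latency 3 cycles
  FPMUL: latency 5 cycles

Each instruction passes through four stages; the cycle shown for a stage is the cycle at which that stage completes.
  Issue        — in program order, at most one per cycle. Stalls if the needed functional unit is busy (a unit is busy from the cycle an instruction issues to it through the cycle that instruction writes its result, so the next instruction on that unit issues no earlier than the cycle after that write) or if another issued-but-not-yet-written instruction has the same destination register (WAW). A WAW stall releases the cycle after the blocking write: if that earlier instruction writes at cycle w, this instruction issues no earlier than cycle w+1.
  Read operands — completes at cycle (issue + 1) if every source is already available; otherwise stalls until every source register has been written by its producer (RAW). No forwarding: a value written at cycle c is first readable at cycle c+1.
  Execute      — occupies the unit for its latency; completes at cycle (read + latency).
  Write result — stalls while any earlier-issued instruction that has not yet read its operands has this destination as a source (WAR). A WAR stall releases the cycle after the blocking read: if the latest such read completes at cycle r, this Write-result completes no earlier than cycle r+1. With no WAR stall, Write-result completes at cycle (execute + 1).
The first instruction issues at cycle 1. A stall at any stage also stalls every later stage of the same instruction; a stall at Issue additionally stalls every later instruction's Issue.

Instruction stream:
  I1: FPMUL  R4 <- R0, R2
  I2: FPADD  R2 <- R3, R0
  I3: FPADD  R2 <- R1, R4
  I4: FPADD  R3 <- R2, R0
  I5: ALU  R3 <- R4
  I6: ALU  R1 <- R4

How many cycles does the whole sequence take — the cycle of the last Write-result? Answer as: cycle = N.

cycle = 27

cycle 1: I1 dispatched to FPMUL
cycle 2: I1 operands ready, I2 dispatched to FPADD
cycle 3: I2 operands ready
cycle 6: I2 complete
cycle 7: I1 complete, R2←I2
cycle 8: R4←I1, I3 dispatched to FPADD
cycle 9: I3 operands ready
cycle 12: I3 complete
cycle 13: R2←I3
cycle 14: I4 dispatched to FPADD
cycle 15: I4 operands ready
cycle 18: I4 complete
cycle 19: R3←I4
cycle 20: I5 dispatched to ALU
cycle 21: I5 operands ready
cycle 22: I5 complete
cycle 23: R3←I5
cycle 24: I6 dispatched to ALU
cycle 25: I6 operands ready
cycle 26: I6 complete
cycle 27: R1←I6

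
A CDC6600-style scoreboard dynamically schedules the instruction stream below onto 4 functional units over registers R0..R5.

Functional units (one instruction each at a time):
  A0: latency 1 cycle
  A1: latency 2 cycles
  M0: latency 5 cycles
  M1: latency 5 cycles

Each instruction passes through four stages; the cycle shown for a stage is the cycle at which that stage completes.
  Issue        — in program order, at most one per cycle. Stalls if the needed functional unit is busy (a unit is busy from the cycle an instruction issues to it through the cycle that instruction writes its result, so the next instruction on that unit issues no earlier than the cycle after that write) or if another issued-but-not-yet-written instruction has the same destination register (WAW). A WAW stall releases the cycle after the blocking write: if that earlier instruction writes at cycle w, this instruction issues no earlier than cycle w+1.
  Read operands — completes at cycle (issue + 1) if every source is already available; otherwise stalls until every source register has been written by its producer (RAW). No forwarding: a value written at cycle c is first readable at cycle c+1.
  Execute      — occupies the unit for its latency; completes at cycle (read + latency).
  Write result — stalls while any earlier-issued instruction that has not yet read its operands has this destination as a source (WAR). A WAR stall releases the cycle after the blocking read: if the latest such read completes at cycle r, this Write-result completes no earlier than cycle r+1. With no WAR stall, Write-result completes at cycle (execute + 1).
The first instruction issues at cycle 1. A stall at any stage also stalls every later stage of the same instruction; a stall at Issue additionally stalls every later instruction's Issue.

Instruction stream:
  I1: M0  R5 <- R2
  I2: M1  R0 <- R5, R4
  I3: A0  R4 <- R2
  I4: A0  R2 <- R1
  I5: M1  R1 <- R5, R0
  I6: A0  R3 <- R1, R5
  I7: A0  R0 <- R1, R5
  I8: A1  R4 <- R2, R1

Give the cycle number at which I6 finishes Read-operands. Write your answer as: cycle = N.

cycle = 24

I1  is:1  ro:2  ex:7  wr:8
I2  is:2  ro:9  ex:14  wr:15  — RAW R5: wait I1 write@8
I3  is:3  ro:4  ex:5  wr:10  — WAR R4: wait I2 read@9
I4  is:11  ro:12  ex:13  wr:14  — struct: A0 busy until I3 writes@10
I5  is:16  ro:17  ex:22  wr:23  — struct: M1 busy until I2 writes@15
I6  is:17  ro:24  ex:25  wr:26  — RAW R1: wait I5 write@23
I7  is:27  ro:28  ex:29  wr:30  — struct: A0 busy until I6 writes@26
I8  is:28  ro:29  ex:31  wr:32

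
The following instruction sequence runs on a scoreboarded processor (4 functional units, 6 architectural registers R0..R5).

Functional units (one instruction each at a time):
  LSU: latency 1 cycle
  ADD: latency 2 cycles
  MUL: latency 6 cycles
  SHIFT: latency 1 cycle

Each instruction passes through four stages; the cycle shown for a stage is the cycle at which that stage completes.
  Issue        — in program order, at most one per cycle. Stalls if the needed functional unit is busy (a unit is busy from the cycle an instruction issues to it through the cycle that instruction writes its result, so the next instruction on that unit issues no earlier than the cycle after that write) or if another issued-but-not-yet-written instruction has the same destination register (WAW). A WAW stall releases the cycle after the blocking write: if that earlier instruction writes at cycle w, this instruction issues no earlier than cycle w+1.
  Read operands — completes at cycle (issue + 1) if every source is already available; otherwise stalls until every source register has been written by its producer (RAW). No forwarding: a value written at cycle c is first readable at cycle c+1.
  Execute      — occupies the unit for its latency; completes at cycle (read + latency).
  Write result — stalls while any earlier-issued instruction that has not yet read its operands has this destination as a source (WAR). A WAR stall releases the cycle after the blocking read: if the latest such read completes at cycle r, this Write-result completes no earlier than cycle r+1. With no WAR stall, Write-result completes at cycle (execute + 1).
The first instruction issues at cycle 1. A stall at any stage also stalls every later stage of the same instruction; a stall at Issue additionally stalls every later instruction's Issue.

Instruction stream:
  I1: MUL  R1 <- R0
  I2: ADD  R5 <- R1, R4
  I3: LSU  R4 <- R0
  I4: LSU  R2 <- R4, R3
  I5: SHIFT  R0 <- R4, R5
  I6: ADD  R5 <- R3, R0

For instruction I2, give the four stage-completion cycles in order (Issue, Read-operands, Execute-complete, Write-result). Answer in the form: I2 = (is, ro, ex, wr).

1) issue 1, read 2, done 8, write 9
2) issue 2, read 10, done 12, write 13  <RAW R1: wait I1 write@9>
3) issue 3, read 4, done 5, write 11  <WAR R4: wait I2 read@10>
4) issue 12, read 13, done 14, write 15  <struct: LSU busy until I3 writes@11>
5) issue 13, read 14, done 15, write 16
6) issue 14, read 17, done 19, write 20  <RAW R0: wait I5 write@16>

I2 = (2, 10, 12, 13)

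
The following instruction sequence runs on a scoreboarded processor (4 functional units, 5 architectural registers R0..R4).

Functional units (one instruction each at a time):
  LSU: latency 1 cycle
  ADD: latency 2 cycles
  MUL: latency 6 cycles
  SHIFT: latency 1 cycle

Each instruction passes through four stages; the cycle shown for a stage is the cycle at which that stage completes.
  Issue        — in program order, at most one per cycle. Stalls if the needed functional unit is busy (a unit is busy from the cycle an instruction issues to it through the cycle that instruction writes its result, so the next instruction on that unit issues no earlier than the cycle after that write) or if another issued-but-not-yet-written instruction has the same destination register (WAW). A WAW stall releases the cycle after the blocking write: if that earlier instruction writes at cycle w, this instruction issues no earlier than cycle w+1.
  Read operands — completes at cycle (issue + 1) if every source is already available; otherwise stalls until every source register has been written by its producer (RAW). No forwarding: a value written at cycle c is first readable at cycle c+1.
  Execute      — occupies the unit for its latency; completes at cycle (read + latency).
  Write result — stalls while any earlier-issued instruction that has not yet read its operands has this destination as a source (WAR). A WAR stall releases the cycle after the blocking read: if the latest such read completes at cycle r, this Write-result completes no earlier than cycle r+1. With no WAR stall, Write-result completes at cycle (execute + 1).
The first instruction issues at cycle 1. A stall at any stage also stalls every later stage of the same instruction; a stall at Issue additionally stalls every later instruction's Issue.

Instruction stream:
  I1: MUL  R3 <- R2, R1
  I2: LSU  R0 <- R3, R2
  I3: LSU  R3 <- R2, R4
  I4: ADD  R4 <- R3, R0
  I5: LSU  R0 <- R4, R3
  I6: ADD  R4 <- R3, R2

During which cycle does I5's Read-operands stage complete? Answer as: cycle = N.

cycle = 21

1) issue 1, read 2, done 8, write 9
2) issue 2, read 10, done 11, write 12  <RAW R3: wait I1 write@9>
3) issue 13, read 14, done 15, write 16  <struct: LSU busy until I2 writes@12>
4) issue 14, read 17, done 19, write 20  <RAW R3: wait I3 write@16>
5) issue 17, read 21, done 22, write 23  <struct: LSU busy until I3 writes@16 / RAW R4: wait I4 write@20>
6) issue 21, read 22, done 24, write 25  <struct: ADD busy until I4 writes@20>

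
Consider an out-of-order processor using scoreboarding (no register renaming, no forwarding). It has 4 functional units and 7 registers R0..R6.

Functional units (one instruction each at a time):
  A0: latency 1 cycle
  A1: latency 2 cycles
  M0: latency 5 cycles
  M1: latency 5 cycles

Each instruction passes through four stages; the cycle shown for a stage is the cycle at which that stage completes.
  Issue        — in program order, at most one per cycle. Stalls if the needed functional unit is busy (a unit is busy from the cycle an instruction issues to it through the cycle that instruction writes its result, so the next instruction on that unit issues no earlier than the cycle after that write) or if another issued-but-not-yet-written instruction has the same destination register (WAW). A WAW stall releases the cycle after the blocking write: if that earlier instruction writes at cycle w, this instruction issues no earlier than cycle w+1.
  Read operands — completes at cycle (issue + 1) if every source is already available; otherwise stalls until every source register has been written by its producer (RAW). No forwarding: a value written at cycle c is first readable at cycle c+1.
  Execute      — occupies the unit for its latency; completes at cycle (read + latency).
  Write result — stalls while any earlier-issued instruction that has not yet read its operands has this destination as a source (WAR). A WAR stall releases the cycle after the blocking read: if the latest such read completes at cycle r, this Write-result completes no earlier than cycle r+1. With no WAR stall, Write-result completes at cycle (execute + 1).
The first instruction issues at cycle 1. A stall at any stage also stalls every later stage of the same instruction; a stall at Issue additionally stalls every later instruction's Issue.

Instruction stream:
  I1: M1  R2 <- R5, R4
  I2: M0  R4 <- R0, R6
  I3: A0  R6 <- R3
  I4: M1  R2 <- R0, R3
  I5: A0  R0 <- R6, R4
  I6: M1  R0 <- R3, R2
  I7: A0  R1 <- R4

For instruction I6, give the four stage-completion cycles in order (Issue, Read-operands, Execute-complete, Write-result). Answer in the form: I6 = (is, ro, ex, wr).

I6 = (17, 18, 23, 24)

I1: IS=1 RO=2 EX=7 WR=8
I2: IS=2 RO=3 EX=8 WR=9
I3: IS=3 RO=4 EX=5 WR=6
I4: IS=9 RO=10 EX=15 WR=16  [struct: M1 busy until I1 writes@8]
I5: IS=10 RO=11 EX=12 WR=13
I6: IS=17 RO=18 EX=23 WR=24  [struct: M1 busy until I4 writes@16]
I7: IS=18 RO=19 EX=20 WR=21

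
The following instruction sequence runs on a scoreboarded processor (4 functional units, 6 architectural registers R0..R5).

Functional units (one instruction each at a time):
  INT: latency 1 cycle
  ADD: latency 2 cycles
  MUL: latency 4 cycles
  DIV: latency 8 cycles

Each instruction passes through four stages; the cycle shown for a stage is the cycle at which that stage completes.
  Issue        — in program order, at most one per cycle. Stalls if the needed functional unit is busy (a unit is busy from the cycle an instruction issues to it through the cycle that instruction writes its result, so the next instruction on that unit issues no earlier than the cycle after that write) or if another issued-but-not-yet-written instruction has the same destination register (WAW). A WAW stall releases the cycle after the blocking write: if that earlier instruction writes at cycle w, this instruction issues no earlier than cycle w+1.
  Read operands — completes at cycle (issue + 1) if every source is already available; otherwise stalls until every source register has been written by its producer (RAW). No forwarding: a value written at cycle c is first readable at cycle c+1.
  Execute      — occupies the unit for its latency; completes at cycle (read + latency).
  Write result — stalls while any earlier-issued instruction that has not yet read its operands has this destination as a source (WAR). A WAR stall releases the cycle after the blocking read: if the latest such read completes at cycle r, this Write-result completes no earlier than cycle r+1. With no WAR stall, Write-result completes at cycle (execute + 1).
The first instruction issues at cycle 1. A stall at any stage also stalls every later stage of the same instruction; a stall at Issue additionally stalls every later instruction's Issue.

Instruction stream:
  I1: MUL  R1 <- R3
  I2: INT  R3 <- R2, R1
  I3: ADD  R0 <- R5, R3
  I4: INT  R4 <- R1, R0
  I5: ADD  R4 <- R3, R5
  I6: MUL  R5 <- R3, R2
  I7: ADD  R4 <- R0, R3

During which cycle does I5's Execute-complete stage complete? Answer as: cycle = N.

cycle 1: I1 dispatched to MUL
cycle 2: I1 operands ready · I2 dispatched to INT
cycle 3: I3 dispatched to ADD
cycle 6: I1 complete
cycle 7: R1←I1
cycle 8: I2 operands ready
cycle 9: I2 complete
cycle 10: R3←I2
cycle 11: I3 operands ready · I4 dispatched to INT
cycle 13: I3 complete
cycle 14: R0←I3
cycle 15: I4 operands ready
cycle 16: I4 complete
cycle 17: R4←I4
cycle 18: I5 dispatched to ADD
cycle 19: I5 operands ready · I6 dispatched to MUL
cycle 20: I6 operands ready
cycle 21: I5 complete
cycle 22: R4←I5
cycle 23: I7 dispatched to ADD
cycle 24: I6 complete · I7 operands ready
cycle 25: R5←I6
cycle 26: I7 complete
cycle 27: R4←I7

cycle = 21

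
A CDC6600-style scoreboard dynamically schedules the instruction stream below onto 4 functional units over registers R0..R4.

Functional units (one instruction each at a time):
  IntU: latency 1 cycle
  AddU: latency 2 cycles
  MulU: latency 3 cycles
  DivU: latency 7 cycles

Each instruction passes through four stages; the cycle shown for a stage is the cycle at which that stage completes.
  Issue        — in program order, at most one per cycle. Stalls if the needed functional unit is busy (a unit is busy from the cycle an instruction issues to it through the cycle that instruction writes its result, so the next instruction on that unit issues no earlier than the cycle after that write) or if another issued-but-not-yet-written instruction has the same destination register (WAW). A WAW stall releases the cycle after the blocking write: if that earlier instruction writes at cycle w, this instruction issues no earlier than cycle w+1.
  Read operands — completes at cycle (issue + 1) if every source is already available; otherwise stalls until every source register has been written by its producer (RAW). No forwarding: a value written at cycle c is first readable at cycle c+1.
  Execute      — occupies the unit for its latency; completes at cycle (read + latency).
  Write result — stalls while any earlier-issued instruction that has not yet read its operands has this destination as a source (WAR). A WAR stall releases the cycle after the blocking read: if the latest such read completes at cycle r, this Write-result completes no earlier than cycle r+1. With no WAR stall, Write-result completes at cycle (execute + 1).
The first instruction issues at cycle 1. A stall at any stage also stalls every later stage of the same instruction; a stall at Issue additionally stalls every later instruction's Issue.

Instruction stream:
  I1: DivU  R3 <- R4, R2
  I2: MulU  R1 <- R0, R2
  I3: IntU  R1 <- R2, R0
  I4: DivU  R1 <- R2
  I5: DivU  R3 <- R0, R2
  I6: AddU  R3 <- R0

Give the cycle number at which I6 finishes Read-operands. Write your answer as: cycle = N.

I1  is:1  ro:2  ex:9  wr:10
I2  is:2  ro:3  ex:6  wr:7
I3  is:8  ro:9  ex:10  wr:11  — WAW R1: wait I2 write@7
I4  is:12  ro:13  ex:20  wr:21  — WAW R1: wait I3 write@11
I5  is:22  ro:23  ex:30  wr:31  — struct: DivU busy until I4 writes@21
I6  is:32  ro:33  ex:35  wr:36  — WAW R3: wait I5 write@31

cycle = 33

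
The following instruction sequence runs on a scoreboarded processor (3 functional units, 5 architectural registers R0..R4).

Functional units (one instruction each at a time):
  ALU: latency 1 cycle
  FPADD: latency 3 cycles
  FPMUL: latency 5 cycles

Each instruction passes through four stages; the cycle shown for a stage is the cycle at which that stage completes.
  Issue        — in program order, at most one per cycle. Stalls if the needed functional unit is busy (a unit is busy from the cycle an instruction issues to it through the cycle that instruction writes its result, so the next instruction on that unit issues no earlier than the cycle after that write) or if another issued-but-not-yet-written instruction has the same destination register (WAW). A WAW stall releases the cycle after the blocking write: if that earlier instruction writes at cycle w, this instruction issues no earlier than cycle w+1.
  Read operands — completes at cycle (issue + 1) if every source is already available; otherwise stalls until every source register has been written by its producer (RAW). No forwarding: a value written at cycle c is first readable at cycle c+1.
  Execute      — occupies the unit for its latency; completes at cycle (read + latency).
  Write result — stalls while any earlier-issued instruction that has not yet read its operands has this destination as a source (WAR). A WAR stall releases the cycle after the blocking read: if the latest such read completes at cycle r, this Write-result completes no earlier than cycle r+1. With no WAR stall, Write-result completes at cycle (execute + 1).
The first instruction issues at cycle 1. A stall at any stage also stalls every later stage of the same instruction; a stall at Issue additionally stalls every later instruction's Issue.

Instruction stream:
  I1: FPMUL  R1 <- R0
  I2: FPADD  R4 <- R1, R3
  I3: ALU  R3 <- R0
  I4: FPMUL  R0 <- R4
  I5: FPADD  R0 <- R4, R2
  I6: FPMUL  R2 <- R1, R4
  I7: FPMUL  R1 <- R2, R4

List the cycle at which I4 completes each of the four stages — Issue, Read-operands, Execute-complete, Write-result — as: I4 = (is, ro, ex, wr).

[I1] 1/2/7/8
[I2] 2/9/12/13  (RAW R1: wait I1 write@8)
[I3] 3/4/5/10  (WAR R3: wait I2 read@9)
[I4] 9/14/19/20  (struct: FPMUL busy until I1 writes@8; RAW R4: wait I2 write@13)
[I5] 21/22/25/26  (WAW R0: wait I4 write@20)
[I6] 22/23/28/29
[I7] 30/31/36/37  (struct: FPMUL busy until I6 writes@29)

I4 = (9, 14, 19, 20)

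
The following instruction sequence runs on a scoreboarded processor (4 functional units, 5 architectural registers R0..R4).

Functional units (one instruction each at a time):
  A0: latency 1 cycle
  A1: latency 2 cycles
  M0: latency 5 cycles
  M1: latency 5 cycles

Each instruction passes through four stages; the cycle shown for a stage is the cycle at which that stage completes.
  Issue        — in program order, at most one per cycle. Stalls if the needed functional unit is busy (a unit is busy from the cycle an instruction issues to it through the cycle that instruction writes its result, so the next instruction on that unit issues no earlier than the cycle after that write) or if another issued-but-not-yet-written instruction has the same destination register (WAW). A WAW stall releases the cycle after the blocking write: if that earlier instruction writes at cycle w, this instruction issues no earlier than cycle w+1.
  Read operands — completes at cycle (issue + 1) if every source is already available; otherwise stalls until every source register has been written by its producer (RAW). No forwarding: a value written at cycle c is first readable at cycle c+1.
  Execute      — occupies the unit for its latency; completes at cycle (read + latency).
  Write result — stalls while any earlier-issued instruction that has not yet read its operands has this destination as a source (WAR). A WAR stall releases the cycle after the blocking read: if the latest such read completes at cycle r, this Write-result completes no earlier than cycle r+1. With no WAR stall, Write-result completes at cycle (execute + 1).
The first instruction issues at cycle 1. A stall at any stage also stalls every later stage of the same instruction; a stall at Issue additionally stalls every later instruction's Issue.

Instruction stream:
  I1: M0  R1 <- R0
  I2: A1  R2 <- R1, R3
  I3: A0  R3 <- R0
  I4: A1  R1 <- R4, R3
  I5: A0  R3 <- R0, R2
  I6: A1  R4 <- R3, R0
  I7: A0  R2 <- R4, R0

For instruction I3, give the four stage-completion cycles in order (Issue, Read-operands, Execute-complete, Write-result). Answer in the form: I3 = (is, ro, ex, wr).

1) issue 1, read 2, done 7, write 8
2) issue 2, read 9, done 11, write 12  <RAW R1: wait I1 write@8>
3) issue 3, read 4, done 5, write 10  <WAR R3: wait I2 read@9>
4) issue 13, read 14, done 16, write 17  <struct: A1 busy until I2 writes@12>
5) issue 14, read 15, done 16, write 17
6) issue 18, read 19, done 21, write 22  <struct: A1 busy until I4 writes@17>
7) issue 19, read 23, done 24, write 25  <RAW R4: wait I6 write@22>

I3 = (3, 4, 5, 10)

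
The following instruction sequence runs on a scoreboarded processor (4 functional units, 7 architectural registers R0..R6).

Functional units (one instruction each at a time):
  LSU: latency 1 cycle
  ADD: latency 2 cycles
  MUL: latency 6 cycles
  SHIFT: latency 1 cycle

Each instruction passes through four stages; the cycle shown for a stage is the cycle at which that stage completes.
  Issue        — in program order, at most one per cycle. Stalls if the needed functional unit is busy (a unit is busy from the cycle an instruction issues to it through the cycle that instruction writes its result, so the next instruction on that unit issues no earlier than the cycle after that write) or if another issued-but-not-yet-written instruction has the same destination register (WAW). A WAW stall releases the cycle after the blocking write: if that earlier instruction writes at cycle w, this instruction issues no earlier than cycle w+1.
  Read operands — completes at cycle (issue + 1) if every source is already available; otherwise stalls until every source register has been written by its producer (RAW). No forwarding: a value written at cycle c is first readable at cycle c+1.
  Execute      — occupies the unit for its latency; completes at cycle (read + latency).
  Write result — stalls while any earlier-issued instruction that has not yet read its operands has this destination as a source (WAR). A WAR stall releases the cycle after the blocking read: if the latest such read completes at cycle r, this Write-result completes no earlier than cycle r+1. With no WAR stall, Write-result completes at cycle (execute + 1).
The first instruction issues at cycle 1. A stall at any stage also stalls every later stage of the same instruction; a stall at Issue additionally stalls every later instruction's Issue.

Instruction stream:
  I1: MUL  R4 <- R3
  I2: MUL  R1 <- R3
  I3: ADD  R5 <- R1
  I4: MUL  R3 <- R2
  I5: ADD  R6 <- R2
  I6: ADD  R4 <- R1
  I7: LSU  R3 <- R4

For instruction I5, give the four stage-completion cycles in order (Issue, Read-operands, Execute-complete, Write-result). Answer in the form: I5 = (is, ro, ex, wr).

I5 = (23, 24, 26, 27)

I1  is:1  ro:2  ex:8  wr:9
I2  is:10  ro:11  ex:17  wr:18  — struct: MUL busy until I1 writes@9
I3  is:11  ro:19  ex:21  wr:22  — RAW R1: wait I2 write@18
I4  is:19  ro:20  ex:26  wr:27  — struct: MUL busy until I2 writes@18
I5  is:23  ro:24  ex:26  wr:27  — struct: ADD busy until I3 writes@22
I6  is:28  ro:29  ex:31  wr:32  — struct: ADD busy until I5 writes@27
I7  is:29  ro:33  ex:34  wr:35  — RAW R4: wait I6 write@32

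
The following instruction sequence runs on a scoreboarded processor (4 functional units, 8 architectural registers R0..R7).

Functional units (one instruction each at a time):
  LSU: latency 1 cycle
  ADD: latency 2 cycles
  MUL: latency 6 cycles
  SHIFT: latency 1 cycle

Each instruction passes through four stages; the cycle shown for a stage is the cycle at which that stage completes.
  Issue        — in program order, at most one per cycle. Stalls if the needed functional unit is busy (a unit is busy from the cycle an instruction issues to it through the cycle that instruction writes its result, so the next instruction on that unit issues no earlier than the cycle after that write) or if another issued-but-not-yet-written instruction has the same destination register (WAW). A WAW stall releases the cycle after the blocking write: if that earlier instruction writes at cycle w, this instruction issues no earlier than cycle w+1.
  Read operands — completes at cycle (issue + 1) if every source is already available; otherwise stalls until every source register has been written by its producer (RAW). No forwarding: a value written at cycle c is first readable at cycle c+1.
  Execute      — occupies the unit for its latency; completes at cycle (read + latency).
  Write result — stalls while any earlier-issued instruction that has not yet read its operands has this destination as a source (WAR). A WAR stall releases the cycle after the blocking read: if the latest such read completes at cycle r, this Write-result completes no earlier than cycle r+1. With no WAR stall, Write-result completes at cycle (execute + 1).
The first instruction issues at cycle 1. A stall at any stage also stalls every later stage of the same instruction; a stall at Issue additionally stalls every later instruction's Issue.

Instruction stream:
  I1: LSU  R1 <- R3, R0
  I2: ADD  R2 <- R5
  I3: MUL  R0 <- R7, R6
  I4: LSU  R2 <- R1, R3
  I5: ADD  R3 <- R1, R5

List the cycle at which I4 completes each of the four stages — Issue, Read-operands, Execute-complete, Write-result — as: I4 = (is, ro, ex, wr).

I1: IS=1 RO=2 EX=3 WR=4
I2: IS=2 RO=3 EX=5 WR=6
I3: IS=3 RO=4 EX=10 WR=11
I4: IS=7 RO=8 EX=9 WR=10  [WAW R2: wait I2 write@6]
I5: IS=8 RO=9 EX=11 WR=12

I4 = (7, 8, 9, 10)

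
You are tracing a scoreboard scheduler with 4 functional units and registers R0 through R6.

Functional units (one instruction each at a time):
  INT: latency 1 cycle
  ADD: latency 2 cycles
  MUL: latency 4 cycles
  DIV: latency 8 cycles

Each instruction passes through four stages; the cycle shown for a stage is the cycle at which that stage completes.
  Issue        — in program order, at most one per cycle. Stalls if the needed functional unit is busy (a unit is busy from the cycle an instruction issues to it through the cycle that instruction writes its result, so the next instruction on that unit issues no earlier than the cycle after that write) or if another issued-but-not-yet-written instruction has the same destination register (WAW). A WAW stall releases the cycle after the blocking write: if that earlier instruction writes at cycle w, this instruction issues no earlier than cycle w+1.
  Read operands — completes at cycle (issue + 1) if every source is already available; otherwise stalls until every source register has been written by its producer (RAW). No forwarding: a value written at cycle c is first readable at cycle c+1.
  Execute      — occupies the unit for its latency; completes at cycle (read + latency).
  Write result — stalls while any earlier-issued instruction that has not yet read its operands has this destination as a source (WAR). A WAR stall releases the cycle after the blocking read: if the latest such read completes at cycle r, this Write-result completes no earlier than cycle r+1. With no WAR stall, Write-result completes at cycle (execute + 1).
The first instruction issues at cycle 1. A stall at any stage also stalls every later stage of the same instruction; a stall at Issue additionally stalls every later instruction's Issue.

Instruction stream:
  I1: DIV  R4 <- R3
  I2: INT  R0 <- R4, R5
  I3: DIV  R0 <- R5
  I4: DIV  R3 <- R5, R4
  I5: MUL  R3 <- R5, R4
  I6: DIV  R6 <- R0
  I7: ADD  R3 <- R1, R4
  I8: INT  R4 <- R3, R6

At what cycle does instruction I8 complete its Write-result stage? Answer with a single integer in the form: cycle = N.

cycle = 51

I1: IS=1 RO=2 EX=10 WR=11
I2: IS=2 RO=12 EX=13 WR=14  [RAW R4: wait I1 write@11]
I3: IS=15 RO=16 EX=24 WR=25  [WAW R0: wait I2 write@14]
I4: IS=26 RO=27 EX=35 WR=36  [struct: DIV busy until I3 writes@25]
I5: IS=37 RO=38 EX=42 WR=43  [WAW R3: wait I4 write@36]
I6: IS=38 RO=39 EX=47 WR=48
I7: IS=44 RO=45 EX=47 WR=48  [WAW R3: wait I5 write@43]
I8: IS=45 RO=49 EX=50 WR=51  [RAW R3: wait I7 write@48; RAW R6: wait I6 write@48]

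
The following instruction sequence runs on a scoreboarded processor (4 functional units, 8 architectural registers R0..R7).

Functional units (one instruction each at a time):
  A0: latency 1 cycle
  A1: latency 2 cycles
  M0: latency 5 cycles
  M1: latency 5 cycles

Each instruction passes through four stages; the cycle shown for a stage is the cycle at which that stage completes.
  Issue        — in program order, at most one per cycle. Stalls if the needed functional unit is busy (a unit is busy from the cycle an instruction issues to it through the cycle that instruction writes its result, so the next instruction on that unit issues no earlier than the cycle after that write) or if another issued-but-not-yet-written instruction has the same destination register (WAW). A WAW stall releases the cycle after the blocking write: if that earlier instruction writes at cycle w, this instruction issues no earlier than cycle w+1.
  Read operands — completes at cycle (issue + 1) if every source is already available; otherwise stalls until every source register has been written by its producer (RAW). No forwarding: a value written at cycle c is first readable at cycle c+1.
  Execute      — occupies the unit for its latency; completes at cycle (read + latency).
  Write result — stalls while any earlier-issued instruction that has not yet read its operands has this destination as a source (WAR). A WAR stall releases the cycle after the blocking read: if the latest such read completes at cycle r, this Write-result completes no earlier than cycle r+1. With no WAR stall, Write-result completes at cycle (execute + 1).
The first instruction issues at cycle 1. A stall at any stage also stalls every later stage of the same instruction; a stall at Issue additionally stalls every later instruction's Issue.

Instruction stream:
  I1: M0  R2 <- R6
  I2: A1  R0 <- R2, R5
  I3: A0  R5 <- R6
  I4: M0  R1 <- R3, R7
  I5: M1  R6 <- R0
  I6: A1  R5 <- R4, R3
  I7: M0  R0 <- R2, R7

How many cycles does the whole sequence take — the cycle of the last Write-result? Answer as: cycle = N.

c1: I1→M0
c2: I1 RO, I2→A1
c3: I3→A0
c4: I3 RO
c5: I3 EX
c7: I1 EX
c8: I1 WR R2
c9: I2 RO, I4→M0
c10: I3 WR R5, I4 RO, I5→M1
c11: I2 EX
c12: I2 WR R0
c13: I5 RO, I6→A1
c14: I6 RO
c15: I4 EX
c16: I4 WR R1, I6 EX
c17: I6 WR R5, I7→M0
c18: I5 EX, I7 RO
c19: I5 WR R6
c23: I7 EX
c24: I7 WR R0

cycle = 24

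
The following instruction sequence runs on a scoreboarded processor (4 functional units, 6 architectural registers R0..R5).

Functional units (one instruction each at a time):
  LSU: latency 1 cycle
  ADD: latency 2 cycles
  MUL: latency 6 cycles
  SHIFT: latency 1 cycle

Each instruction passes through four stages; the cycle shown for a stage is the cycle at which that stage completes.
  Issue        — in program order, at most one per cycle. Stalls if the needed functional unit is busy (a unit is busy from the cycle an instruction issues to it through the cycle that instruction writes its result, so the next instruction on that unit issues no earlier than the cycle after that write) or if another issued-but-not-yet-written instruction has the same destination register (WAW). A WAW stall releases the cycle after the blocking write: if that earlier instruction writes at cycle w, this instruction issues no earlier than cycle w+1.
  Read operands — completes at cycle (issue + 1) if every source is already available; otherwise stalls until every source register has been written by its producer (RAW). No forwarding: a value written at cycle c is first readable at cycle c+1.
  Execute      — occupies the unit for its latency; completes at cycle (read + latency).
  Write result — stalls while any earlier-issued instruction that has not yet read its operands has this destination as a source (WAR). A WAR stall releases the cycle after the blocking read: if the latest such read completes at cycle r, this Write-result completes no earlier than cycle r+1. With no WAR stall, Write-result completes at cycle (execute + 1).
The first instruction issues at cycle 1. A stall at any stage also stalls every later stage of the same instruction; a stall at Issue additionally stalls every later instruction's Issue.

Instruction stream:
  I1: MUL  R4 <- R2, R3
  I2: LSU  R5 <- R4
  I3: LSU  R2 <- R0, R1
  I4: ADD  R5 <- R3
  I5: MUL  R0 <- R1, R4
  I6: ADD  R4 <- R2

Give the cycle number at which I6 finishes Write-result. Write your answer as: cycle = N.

I1 -> (1, 2, 8, 9)
I2 -> (2, 10, 11, 12)  // RAW R4: wait I1 write@9
I3 -> (13, 14, 15, 16)  // struct: LSU busy until I2 writes@12
I4 -> (14, 15, 17, 18)
I5 -> (15, 16, 22, 23)
I6 -> (19, 20, 22, 23)  // struct: ADD busy until I4 writes@18

cycle = 23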